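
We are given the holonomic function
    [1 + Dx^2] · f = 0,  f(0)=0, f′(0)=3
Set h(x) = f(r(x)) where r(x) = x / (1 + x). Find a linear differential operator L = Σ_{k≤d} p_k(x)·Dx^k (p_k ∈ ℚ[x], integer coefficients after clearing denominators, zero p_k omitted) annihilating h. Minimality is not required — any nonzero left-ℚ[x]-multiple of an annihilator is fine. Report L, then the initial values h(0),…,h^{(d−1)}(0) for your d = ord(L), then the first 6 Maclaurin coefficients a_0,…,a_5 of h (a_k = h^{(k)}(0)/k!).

f: a_k = 0, 3, 0, -1/2, 0, 1/40, …
Substitute x→r, Dx→(1/r')Dx; clear ⇒ L₀.
L = 1 + (2 + 6·x + 6·x^2 + 2·x^3)·Dx + (1 + 4·x + 6·x^2 + 4·x^3 + x^4)·Dx^2  (order 2).
h: a_k = 0, 3, -3, 5/2, -3/2, 1/40, …
ICs: h(0) = 0, h′(0) = 3.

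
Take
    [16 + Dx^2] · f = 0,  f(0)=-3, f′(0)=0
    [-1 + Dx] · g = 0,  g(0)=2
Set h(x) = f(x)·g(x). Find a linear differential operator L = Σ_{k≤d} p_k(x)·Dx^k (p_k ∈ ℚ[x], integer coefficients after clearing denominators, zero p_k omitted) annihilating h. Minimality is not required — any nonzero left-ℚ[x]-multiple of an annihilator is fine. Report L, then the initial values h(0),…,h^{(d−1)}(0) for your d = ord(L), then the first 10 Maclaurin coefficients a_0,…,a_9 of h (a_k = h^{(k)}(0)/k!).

L = 17 - 2·Dx + Dx^2  (order 2).
h: a_k = -6, -6, 45, 47, -161/4, -1121/20, 33/8, 20047/840, 31679/6720, -277441/60480, …
ICs: h(0) = -6, h′(0) = -6.

f: a_k = -3, 0, 24, 0, -32, 0, 256/15, 0, -512/105, 0, …
g: a_k = 2, 2, 1, 1/3, 1/12, 1/60, 1/360, 1/2520, 1/20160, 1/181440, …
L₀ := L_f ⊗_s L_g (sym. prod.), ord ≤ 2.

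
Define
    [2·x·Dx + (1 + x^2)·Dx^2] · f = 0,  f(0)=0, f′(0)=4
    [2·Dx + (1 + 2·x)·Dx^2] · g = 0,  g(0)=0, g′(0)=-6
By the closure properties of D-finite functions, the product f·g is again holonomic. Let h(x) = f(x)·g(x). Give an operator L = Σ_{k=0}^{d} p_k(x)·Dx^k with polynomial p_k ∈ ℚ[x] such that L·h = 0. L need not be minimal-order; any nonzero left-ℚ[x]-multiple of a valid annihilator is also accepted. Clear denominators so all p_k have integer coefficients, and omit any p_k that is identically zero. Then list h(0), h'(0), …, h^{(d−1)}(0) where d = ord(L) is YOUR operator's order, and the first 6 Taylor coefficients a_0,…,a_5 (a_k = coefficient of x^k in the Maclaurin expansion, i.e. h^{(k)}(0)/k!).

f: a_k = 0, 4, 0, -4/3, 0, 4/5, …
g: a_k = 0, -6, 6, -8, 12, -96/5, …
f·g: L₀ = L_f ⊗_s L_g, ord ≤ 2·2.
L = (24 + 80·x + 88·x^2 + 240·x^3 + 240·x^4 + 208·x^5 + 16·x^7)·Dx + (12 + 80·x + 332·x^2 + 608·x^3 + 880·x^4 + 744·x^5 + 560·x^6 + 24·x^7 + 56·x^8)·Dx^2 + (12 + 52·x + 168·x^2 + 372·x^3 + 516·x^4 + 564·x^5 + 384·x^6 + 276·x^7 + 24·x^8 + 32·x^9)·Dx^3 + (2 + 12·x + 34·x^2 + 64·x^3 + 87·x^4 + 96·x^5 + 84·x^6 + 48·x^7 + 33·x^8 + 4·x^9 + 4·x^10)·Dx^4  (order 4).
h: a_k = 0, 0, -24, 24, -24, 40, …
ICs: h(0) = 0, h′(0) = 0, h′′(0) = -48, h′′′(0) = 144.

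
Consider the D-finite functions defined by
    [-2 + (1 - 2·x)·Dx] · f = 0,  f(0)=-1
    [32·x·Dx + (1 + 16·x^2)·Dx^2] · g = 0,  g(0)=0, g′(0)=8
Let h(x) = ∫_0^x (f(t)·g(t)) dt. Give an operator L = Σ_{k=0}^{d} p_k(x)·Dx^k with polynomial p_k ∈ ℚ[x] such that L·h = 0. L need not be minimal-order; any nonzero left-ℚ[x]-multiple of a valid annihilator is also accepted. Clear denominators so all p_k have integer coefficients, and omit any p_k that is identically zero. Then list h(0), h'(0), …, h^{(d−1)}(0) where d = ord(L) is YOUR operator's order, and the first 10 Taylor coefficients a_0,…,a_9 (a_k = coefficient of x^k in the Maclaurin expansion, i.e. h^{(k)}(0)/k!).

f: a_k = -1, -2, -4, -8, -16, -32, -64, -128, -256, -512, …
g: a_k = 0, 8, 0, -128/3, 0, 2048/5, 0, -32768/7, 0, 524288/9, …
f·g: L₀ = L_f ⊗_s L_g, ord ≤ 1·2.
∫: right-multiply L₀ by Dx.
L = 64·x·Dx + (4 - 32·x + 128·x^2)·Dx^2 + (-1 + 2·x - 16·x^2 + 32·x^3)·Dx^3  (order 3).
h: a_k = 0, 0, -4, -16/3, 8/3, 64/15, -2752/45, -11008/105, 42176/105, 674816/945, …
ICs: h(0) = 0, h′(0) = 0, h′′(0) = -8.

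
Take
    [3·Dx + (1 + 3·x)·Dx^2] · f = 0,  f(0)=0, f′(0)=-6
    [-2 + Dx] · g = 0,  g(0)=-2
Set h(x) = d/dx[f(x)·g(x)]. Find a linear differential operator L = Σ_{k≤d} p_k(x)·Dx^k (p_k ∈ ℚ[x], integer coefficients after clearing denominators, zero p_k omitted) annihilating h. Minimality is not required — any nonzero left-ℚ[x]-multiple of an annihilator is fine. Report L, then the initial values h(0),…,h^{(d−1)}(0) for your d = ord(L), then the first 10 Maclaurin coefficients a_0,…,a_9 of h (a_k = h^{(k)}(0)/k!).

L = (20 - 24·x + 72·x^2) + (-8 + 6·x - 72·x^2)·Dx + (-1 + 3·x + 18·x^2)·Dx^2  (order 2).
h: a_k = 12, 12, 72, -116, 442, -1320, 60772/15, -184748/15, 1307013/35, -106755302/945, …
ICs: h(0) = 12, h′(0) = 12.

f: a_k = 0, -6, 9, -18, 81/2, -486/5, 243, -4374/7, 6561/4, -4374, …
g: a_k = -2, -4, -4, -8/3, -4/3, -8/15, -8/45, -16/315, -4/315, -8/2835, …
L₀ := L_f ⊗_s L_g (sym. prod.), ord ≤ 2.
h₀' ⇒ L via d/dx closure of L₀.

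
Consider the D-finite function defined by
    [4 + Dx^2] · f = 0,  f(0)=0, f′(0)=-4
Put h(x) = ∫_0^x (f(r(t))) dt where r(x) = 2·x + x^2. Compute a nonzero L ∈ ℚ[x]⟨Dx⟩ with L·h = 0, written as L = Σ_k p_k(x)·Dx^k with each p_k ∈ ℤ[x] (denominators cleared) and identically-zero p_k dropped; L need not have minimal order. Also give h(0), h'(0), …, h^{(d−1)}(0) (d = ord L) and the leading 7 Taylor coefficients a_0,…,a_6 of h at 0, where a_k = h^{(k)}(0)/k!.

L = (16 + 48·x + 48·x^2 + 16·x^3)·Dx - Dx^2 + (1 + x)·Dx^3  (order 3).
h: a_k = 0, 0, -4, -4/3, 16/3, 32/5, -8/45, …
ICs: h(0) = 0, h′(0) = 0, h′′(0) = -8.

f: a_k = 0, -4, 0, 8/3, 0, -8/15, 0, …
h₀=f(r): pull back L_f along r ⇒ L₀.
Integrate: L := L₀·Dx.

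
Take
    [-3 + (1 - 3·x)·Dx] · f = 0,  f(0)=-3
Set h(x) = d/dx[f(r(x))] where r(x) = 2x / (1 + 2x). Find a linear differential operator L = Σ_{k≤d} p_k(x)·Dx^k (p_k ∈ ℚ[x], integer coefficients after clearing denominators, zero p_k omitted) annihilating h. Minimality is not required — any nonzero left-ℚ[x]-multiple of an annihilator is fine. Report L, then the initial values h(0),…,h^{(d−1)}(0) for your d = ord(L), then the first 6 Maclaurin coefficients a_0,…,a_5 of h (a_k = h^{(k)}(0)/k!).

f: a_k = -3, -9, -27, -81, -243, -729, …
f∘r: x↦r, Dx↦Dx/r' in L_f ⇒ L₀.
h=h₀': d/dx-closure on L₀ ⇒ L.
L = 8 + (-1 + 4·x)·Dx  (order 1).
h: a_k = -18, -144, -864, -4608, -23040, -110592, …
ICs: h(0) = -18.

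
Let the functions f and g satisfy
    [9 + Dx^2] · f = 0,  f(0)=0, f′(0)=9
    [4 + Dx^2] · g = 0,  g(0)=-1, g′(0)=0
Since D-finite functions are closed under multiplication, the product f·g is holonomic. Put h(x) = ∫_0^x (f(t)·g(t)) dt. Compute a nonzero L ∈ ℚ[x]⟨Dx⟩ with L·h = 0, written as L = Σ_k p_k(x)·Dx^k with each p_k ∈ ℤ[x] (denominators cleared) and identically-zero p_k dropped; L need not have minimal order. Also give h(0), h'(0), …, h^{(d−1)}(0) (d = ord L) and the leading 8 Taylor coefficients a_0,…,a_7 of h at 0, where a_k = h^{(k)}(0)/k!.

L = 25·Dx + 26·Dx^3 + Dx^5  (order 5).
h: a_k = 0, 0, -9/2, 0, 63/8, 0, -521/80, 0, …
ICs: h(0) = 0, h′(0) = 0, h′′(0) = -9, h′′′(0) = 0, h′′′′(0) = 189.

f: a_k = 0, 9, 0, -27/2, 0, 243/40, 0, -729/560, …
g: a_k = -1, 0, 2, 0, -2/3, 0, 4/45, 0, …
Sym-product of L_f,L_g gives L₀ (≤ ord 4).
Integrate: L := L₀·Dx.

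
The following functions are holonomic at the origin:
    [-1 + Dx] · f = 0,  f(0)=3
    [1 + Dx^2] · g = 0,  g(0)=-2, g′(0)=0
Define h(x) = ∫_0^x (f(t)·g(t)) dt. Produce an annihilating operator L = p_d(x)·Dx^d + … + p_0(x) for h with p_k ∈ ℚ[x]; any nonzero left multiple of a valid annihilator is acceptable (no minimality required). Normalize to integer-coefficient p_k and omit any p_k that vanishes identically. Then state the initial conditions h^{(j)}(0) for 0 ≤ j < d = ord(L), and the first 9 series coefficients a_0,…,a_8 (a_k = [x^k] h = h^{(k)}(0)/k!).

f: a_k = 3, 3, 3/2, 1/2, 1/8, 1/40, 1/240, 1/1680, 1/13440, …
g: a_k = -2, 0, 1, 0, -1/12, 0, 1/360, 0, -1/20160, …
L₀ := L_f ⊗_s L_g (sym. prod.), ord ≤ 2.
h=∫h₀ ⇒ L = L₀·Dx.
L = 2·Dx - 2·Dx^2 + Dx^3  (order 3).
h: a_k = 0, -6, -3, 0, 1/2, 1/5, 1/30, 0, -1/840, …
ICs: h(0) = 0, h′(0) = -6, h′′(0) = -6.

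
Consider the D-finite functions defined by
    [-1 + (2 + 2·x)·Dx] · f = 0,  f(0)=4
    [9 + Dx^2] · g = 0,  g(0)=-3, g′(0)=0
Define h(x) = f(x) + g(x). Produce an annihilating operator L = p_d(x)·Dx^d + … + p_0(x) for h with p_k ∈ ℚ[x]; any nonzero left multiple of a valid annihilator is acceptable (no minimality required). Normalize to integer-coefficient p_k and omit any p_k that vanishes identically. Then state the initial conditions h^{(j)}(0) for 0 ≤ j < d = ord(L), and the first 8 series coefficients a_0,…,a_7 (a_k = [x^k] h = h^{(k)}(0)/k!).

L = (-351 - 648·x - 324·x^2) + (630 + 1926·x + 1944·x^2 + 648·x^3)·Dx + (-39 - 72·x - 36·x^2)·Dx^2 + (70 + 214·x + 216·x^2 + 72·x^3)·Dx^3  (order 3).
h: a_k = 1, 2, 13, 1/4, -329/32, 7/64, 3783/1280, 33/512, …
ICs: h(0) = 1, h′(0) = 2, h′′(0) = 26.

f: a_k = 4, 2, -1/2, 1/4, -5/32, 7/64, -21/256, 33/512, …
g: a_k = -3, 0, 27/2, 0, -81/8, 0, 243/80, 0, …
Sum ⇒ L₀ = lclm(L_f,L_g) in ℚ(x)⟨Dx⟩.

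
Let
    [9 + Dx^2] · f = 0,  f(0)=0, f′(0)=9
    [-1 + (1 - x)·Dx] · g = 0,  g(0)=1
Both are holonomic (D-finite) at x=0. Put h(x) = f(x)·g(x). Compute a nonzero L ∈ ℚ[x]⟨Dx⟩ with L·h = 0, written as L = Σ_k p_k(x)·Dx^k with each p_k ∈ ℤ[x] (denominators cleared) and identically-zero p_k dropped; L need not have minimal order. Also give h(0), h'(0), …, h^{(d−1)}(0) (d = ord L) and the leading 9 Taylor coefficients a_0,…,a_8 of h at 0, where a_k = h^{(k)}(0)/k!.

L = (-9 + 9·x) + 2·Dx + (-1 + x)·Dx^2  (order 2).
h: a_k = 0, 9, 9, -9/2, -9/2, 63/40, 63/40, 153/560, 153/560, …
ICs: h(0) = 0, h′(0) = 9.

f: a_k = 0, 9, 0, -27/2, 0, 243/40, 0, -729/560, 0, …
g: a_k = 1, 1, 1, 1, 1, 1, 1, 1, 1, …
Product ⇒ symmetric product L₀, ord ≤ 2.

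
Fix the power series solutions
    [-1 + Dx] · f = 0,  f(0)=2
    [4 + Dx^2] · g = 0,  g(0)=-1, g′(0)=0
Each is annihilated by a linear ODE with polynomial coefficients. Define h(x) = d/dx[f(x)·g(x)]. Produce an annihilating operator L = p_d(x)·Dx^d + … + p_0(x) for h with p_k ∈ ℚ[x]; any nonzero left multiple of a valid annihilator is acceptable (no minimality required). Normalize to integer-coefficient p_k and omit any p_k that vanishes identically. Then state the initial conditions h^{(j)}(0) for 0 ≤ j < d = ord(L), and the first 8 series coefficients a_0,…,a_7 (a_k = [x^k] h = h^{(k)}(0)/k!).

L = 5 - 2·Dx + Dx^2  (order 2).
h: a_k = -2, 6, 11, 7/3, -41/12, -39/20, -29/360, 527/2520, …
ICs: h(0) = -2, h′(0) = 6.

f: a_k = 2, 2, 1, 1/3, 1/12, 1/60, 1/360, 1/2520, …
g: a_k = -1, 0, 2, 0, -2/3, 0, 4/45, 0, …
Product ⇒ symmetric product L₀, ord ≤ 2.
Differentiate: ansatz ord ≤ ord L₀ ⇒ L.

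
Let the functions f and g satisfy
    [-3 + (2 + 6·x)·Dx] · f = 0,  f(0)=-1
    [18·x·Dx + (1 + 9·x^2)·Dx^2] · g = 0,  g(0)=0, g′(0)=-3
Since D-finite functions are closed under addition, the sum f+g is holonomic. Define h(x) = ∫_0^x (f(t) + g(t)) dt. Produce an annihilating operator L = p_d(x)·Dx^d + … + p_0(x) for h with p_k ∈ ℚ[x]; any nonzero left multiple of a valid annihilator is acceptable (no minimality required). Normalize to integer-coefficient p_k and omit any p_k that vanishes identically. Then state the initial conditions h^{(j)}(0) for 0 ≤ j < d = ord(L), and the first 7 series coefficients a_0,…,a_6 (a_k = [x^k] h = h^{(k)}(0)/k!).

L = (-36 - 270·x + 972·x^2 + 1458·x^3)·Dx^2 + (-33 - 144·x + 270·x^2 + 3888·x^3 + 5103·x^4)·Dx^3 + (-2 + 18·x + 108·x^2 + 324·x^3 + 1134·x^4 + 1458·x^5)·Dx^4  (order 4).
h: a_k = 0, -1, -9/4, 3/8, 117/64, 81/128, -23571/2560, …
ICs: h(0) = 0, h′(0) = -1, h′′(0) = -9/2, h′′′(0) = 9/4.

f: a_k = -1, -3/2, 9/8, -27/16, 405/128, -1701/256, 15309/1024, …
g: a_k = 0, -3, 0, 9, 0, -243/5, 0, …
h₀=f+g: left-lcm gives L₀, ord ≤ 3.
Integrate: L := L₀·Dx.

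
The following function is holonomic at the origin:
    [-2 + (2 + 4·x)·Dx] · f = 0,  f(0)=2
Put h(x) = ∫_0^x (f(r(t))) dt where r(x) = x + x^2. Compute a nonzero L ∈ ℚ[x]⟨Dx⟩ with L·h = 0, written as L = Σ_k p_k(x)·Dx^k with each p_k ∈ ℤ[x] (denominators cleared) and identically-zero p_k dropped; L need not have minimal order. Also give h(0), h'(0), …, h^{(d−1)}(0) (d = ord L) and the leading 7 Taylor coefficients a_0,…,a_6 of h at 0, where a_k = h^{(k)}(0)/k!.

L = (-1 - 2·x)·Dx + (1 + 2·x + 2·x^2)·Dx^2  (order 2).
h: a_k = 0, 2, 1, 1/3, -1/4, 3/20, -1/24, …
ICs: h(0) = 0, h′(0) = 2.

f: a_k = 2, 2, -1, 1, -5/4, 7/4, -21/8, …
Change of var in L_f (x↦r) gives L₀.
h=∫h₀ ⇒ L = L₀·Dx.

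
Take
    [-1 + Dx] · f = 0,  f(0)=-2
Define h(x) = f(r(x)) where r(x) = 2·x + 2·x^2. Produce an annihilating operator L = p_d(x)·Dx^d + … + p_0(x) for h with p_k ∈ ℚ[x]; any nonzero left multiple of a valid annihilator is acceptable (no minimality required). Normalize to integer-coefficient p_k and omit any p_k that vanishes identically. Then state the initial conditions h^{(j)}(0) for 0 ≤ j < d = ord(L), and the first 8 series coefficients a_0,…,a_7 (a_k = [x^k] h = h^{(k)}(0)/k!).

f: a_k = -2, -2, -1, -1/3, -1/12, -1/60, -1/360, -1/2520, …
h₀=f(r): pull back L_f along r ⇒ L₀.
L = (-2 - 4·x) + Dx  (order 1).
h: a_k = -2, -4, -8, -32/3, -40/3, -208/15, -608/45, -3712/315, …
ICs: h(0) = -2.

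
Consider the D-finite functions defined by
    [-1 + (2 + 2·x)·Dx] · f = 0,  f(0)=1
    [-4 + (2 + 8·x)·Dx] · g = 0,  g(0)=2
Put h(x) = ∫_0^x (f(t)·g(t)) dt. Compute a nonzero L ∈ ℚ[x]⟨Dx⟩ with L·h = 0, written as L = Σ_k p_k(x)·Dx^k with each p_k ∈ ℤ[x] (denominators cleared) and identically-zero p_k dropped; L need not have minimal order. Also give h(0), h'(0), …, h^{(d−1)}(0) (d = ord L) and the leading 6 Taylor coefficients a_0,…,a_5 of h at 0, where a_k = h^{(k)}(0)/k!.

f: a_k = 1, 1/2, -1/8, 1/16, -5/128, 7/256, …
g: a_k = 2, 4, -4, 8, -20, 56, …
L₀ := L_f ⊗_s L_g (sym. prod.), ord ≤ 1.
h=∫h₀ ⇒ L = L₀·Dx.
L = (-5 - 8·x)·Dx + (2 + 10·x + 8·x^2)·Dx^2  (order 2).
h: a_k = 0, 2, 5/2, -3/4, 45/32, -981/320, …
ICs: h(0) = 0, h′(0) = 2.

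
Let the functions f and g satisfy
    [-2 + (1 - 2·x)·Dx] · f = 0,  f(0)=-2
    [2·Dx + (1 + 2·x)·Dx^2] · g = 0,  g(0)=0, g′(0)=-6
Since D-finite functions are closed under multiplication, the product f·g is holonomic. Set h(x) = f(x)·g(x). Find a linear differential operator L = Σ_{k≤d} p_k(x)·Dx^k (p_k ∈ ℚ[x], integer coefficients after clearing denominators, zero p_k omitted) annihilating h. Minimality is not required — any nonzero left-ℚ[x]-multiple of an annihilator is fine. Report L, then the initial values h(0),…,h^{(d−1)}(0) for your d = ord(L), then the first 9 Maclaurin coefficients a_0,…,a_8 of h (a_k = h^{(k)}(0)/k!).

L = 4 + (2 + 12·x)·Dx + (-1 + 4·x^2)·Dx^2  (order 2).
h: a_k = 0, 12, 12, 40, 56, 752/5, 1184/5, 20416/35, 34112/35, …
ICs: h(0) = 0, h′(0) = 12.

f: a_k = -2, -4, -8, -16, -32, -64, -128, -256, -512, …
g: a_k = 0, -6, 6, -8, 12, -96/5, 32, -384/7, 96, …
Sym-product of L_f,L_g gives L₀ (≤ ord 2).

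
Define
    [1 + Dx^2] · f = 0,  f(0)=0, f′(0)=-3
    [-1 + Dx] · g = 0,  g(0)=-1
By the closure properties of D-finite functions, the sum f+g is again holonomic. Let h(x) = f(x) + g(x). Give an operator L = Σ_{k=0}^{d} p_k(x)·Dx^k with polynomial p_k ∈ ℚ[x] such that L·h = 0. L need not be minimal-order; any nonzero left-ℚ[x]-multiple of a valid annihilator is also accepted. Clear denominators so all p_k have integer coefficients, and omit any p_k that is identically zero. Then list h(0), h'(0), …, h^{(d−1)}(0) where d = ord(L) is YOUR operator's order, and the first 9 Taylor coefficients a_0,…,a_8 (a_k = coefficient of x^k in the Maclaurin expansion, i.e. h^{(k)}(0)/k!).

f: a_k = 0, -3, 0, 1/2, 0, -1/40, 0, 1/1680, 0, …
g: a_k = -1, -1, -1/2, -1/6, -1/24, -1/120, -1/720, -1/5040, -1/40320, …
h₀=f+g: left-lcm gives L₀, ord ≤ 3.
L = -1 + Dx - Dx^2 + Dx^3  (order 3).
h: a_k = -1, -4, -1/2, 1/3, -1/24, -1/30, -1/720, 1/2520, -1/40320, …
ICs: h(0) = -1, h′(0) = -4, h′′(0) = -1.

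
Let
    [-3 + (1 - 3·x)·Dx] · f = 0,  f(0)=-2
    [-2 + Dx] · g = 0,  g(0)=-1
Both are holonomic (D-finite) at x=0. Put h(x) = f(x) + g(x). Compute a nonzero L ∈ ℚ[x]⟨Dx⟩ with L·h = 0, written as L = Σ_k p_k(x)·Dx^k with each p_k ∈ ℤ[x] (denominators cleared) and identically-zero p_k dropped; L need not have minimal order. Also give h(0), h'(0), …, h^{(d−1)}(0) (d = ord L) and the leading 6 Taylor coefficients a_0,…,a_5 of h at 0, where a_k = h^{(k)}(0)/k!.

f: a_k = -2, -6, -18, -54, -162, -486, …
g: a_k = -1, -2, -2, -4/3, -2/3, -4/15, …
Weyl lclm of L_f,L_g ⇒ L₀ (ord ≤ 2).
L = (-24 - 36·x) + (14 + 24·x - 36·x^2)·Dx + (-1 - 3·x + 18·x^2)·Dx^2  (order 2).
h: a_k = -3, -8, -20, -166/3, -488/3, -7294/15, …
ICs: h(0) = -3, h′(0) = -8.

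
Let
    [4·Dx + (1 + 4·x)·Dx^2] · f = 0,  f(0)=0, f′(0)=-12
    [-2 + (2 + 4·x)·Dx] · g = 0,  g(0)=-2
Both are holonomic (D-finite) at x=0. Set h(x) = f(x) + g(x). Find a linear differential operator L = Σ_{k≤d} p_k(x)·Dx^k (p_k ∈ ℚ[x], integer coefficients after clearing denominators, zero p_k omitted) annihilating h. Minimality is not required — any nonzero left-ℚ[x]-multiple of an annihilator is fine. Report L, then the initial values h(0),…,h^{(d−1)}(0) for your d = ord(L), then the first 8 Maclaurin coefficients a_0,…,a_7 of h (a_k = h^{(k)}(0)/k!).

L = (20 + 16·x)·Dx + (29 + 104·x + 80·x^2)·Dx^2 + (3 + 22·x + 48·x^2 + 32·x^3)·Dx^3  (order 3).
h: a_k = -2, -14, 25, -65, 773/4, -12323/20, 16405/8, -393447/56, …
ICs: h(0) = -2, h′(0) = -14, h′′(0) = 50.

f: a_k = 0, -12, 24, -64, 192, -3072/5, 2048, -49152/7, …
g: a_k = -2, -2, 1, -1, 5/4, -7/4, 21/8, -33/8, …
L₀ := lclm(L_f,L_g); ord L₀ ≤ 2+1.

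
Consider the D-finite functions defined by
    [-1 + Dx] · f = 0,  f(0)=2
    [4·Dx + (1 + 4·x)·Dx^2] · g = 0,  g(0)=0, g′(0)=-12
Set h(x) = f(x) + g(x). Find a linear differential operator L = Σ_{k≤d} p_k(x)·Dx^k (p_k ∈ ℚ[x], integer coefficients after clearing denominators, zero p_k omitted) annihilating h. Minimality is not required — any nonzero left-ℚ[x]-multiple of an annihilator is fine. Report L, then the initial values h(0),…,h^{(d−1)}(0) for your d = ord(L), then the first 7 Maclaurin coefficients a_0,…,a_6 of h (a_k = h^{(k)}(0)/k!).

f: a_k = 2, 2, 1, 1/3, 1/12, 1/60, 1/360, …
g: a_k = 0, -12, 24, -64, 192, -3072/5, 2048, …
h₀=f+g: left-lcm gives L₀, ord ≤ 3.
L = (-36 - 16·x)·Dx + (31 - 8·x - 16·x^2)·Dx^2 + (5 + 24·x + 16·x^2)·Dx^3  (order 3).
h: a_k = 2, -10, 25, -191/3, 2305/12, -36863/60, 737281/360, …
ICs: h(0) = 2, h′(0) = -10, h′′(0) = 50.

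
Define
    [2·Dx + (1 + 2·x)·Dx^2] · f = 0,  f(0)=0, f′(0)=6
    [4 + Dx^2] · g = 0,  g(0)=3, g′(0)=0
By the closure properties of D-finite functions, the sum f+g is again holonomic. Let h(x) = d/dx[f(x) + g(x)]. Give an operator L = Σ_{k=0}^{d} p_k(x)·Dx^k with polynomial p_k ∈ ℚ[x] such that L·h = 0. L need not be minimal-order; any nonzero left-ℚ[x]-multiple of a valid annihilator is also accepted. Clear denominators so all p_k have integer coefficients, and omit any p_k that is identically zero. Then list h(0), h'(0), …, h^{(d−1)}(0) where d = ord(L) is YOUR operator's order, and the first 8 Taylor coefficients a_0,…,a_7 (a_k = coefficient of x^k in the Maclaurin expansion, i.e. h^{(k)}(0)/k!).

L = (56 + 32·x + 32·x^2) + (12 + 40·x + 48·x^2 + 32·x^3)·Dx + (14 + 8·x + 8·x^2)·Dx^2 + (3 + 10·x + 12·x^2 + 8·x^3)·Dx^3  (order 3).
h: a_k = 6, -24, 24, -40, 96, -968/5, 384, -80624/105, …
ICs: h(0) = 6, h′(0) = -24, h′′(0) = 48.

f: a_k = 0, 6, -6, 8, -12, 96/5, -32, 384/7, …
g: a_k = 3, 0, -6, 0, 2, 0, -4/15, 0, …
f+g: L₀ = lclm(L_f,L_g), ord ≤ 2+2.
h₀' ⇒ L via d/dx closure of L₀.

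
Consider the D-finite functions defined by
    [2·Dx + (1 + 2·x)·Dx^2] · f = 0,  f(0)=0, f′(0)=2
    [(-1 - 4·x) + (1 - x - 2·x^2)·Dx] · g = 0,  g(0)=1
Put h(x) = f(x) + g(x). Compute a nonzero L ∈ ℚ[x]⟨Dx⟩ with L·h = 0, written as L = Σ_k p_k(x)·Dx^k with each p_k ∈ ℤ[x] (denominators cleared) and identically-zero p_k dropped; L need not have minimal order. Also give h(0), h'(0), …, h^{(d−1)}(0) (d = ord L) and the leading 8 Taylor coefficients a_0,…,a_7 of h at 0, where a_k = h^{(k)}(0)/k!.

L = (-54 - 228·x - 432·x^2 - 288·x^3 - 192·x^4)·Dx + (-11 - 124·x - 464·x^2 - 704·x^3 - 592·x^4 - 320·x^5)·Dx^2 + (4 + 19·x + 17·x^2 - 42·x^3 - 116·x^4 - 136·x^5 - 64·x^6)·Dx^3  (order 3).
h: a_k = 1, 3, 1, 23/3, 7, 137/5, 97/3, 723/7, …
ICs: h(0) = 1, h′(0) = 3, h′′(0) = 2.

f: a_k = 0, 2, -2, 8/3, -4, 32/5, -32/3, 128/7, …
g: a_k = 1, 1, 3, 5, 11, 21, 43, 85, …
f+g: L₀ = lclm(L_f,L_g), ord ≤ 2+1.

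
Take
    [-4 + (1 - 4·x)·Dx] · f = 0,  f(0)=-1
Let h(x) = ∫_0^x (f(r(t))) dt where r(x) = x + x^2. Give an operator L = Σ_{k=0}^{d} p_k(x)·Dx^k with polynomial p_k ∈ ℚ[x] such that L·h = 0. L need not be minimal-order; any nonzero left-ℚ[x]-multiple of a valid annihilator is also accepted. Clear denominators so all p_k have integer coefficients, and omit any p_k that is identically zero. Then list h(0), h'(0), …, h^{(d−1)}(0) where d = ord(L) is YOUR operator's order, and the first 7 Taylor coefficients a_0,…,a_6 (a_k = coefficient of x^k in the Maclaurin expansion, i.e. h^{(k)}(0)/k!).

L = (4 + 8·x)·Dx + (-1 + 4·x + 4·x^2)·Dx^2  (order 2).
h: a_k = 0, -1, -2, -20/3, -24, -464/5, -1120/3, …
ICs: h(0) = 0, h′(0) = -1.

f: a_k = -1, -4, -16, -64, -256, -1024, -4096, …
f∘r: x↦r, Dx↦Dx/r' in L_f ⇒ L₀.
∫: right-multiply L₀ by Dx.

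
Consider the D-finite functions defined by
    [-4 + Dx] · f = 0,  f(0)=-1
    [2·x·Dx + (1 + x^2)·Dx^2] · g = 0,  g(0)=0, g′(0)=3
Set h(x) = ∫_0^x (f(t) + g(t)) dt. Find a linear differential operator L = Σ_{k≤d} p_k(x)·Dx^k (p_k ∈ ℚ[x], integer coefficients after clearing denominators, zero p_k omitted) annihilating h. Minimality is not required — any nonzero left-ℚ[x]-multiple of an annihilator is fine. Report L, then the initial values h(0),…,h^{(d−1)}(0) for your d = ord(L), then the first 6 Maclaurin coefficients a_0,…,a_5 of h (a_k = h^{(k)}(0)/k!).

f: a_k = -1, -4, -8, -32/3, -32/3, -128/15, …
g: a_k = 0, 3, 0, -1, 0, 3/5, …
h₀=f+g: left-lcm gives L₀, ord ≤ 3.
h=∫₀ˣh₀: take L = L₀·Dx.
L = (4 - 16·x - 12·x^2 - 16·x^3)·Dx^2 + (-9 - 13·x^2 - 8·x^4)·Dx^3 + (2 + x + 4·x^2 + x^3 + 2·x^4)·Dx^4  (order 4).
h: a_k = 0, -1, -1/2, -8/3, -35/12, -32/15, …
ICs: h(0) = 0, h′(0) = -1, h′′(0) = -1, h′′′(0) = -16.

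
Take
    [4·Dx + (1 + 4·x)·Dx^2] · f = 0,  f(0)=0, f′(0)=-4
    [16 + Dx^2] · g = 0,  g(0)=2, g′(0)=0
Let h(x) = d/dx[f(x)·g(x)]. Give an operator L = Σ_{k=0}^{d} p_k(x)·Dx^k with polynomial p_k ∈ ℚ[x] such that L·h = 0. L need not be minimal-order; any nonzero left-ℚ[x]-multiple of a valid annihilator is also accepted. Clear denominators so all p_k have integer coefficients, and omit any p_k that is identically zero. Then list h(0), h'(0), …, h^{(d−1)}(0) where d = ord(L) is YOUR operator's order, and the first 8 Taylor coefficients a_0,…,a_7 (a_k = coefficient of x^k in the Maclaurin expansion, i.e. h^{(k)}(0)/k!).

f: a_k = 0, -4, 8, -64/3, 64, -1024/5, 2048/3, -16384/7, …
g: a_k = 2, 0, -16, 0, 64/3, 0, -512/45, 0, …
f·g: L₀ = L_f ⊗_s L_g, ord ≤ 2·2.
Differentiate: ansatz ord ≤ ord L₀ ⇒ L.
L = (-6400 - 45056·x - 172032·x^2 + 196608·x^3 + 2818048·x^4 + 6291456·x^5 + 4194304·x^6) + (-1536 - 8192·x + 20480·x^2 + 245760·x^3 + 655360·x^4 + 524288·x^5)·Dx + (-448 - 2816·x - 3584·x^2 + 73728·x^3 + 401408·x^4 + 786432·x^5 + 524288·x^6)·Dx^2 + (-96 - 512·x + 1280·x^2 + 15360·x^3 + 40960·x^4 + 32768·x^5)·Dx^3 + (-3 + 448·x^2 + 3840·x^3 + 14080·x^4 + 24576·x^5 + 16384·x^6)·Dx^4  (order 4).
h: a_k = -8, 32, 64, 0, -768, 3072, -63488/5, 2424832/45, …
ICs: h(0) = -8, h′(0) = 32, h′′(0) = 128, h′′′(0) = 0.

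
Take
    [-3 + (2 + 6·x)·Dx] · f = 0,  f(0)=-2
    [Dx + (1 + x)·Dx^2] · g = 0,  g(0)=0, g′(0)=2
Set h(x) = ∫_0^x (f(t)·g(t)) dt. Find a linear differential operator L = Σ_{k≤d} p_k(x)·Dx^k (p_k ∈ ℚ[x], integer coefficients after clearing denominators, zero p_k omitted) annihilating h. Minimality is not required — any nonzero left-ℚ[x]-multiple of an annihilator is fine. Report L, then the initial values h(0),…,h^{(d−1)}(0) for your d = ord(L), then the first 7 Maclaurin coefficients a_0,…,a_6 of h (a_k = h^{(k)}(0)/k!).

f: a_k = -2, -3, 9/4, -27/8, 405/64, -1701/128, 15309/512, …
g: a_k = 0, 2, -1, 2/3, -1/2, 2/5, -1/3, …
Sym-product of L_f,L_g gives L₀ (≤ ord 2).
∫: right-multiply L₀ by Dx.
L = (21 + 9·x)·Dx + (-8 - 24·x)·Dx^2 + (4 + 28·x + 60·x^2 + 36·x^3)·Dx^3  (order 3).
h: a_k = 0, 0, -2, -4/3, 37/24, -2, 2917/960, …
ICs: h(0) = 0, h′(0) = 0, h′′(0) = -4.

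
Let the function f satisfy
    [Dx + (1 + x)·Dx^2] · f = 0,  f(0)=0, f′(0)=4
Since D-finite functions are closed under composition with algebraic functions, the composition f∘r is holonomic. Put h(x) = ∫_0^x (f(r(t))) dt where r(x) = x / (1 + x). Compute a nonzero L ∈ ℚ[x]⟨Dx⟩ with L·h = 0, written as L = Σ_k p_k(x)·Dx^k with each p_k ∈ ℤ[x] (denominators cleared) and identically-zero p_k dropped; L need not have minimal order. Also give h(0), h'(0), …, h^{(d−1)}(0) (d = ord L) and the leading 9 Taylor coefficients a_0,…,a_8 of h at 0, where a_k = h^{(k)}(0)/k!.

f: a_k = 0, 4, -2, 4/3, -1, 4/5, -2/3, 4/7, -1/2, …
L₀ from L_f via x↦r, Dx↦r'^{-1}Dx.
∫: right-multiply L₀ by Dx.
L = (3 + 4·x)·Dx^2 + (1 + 3·x + 2·x^2)·Dx^3  (order 3).
h: a_k = 0, 0, 2, -2, 7/3, -3, 62/15, -6, 127/14, …
ICs: h(0) = 0, h′(0) = 0, h′′(0) = 4.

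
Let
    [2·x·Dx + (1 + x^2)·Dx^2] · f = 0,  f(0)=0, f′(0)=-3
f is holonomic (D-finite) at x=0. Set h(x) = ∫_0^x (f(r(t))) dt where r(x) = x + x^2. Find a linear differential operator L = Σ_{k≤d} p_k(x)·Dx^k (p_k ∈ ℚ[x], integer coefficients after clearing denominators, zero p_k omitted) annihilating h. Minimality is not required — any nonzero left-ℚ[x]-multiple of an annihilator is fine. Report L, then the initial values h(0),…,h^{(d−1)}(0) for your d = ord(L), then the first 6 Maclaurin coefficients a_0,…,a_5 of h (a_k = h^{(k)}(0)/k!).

f: a_k = 0, -3, 0, 1, 0, -3/5, …
L₀ from L_f via x↦r, Dx↦r'^{-1}Dx.
h=∫₀ˣh₀: take L = L₀·Dx.
L = (-2 + 2·x + 8·x^2 + 12·x^3 + 6·x^4)·Dx^2 + (1 + 2·x + x^2 + 4·x^3 + 5·x^4 + 2·x^5)·Dx^3  (order 3).
h: a_k = 0, 0, -3/2, -1, 1/4, 3/5, …
ICs: h(0) = 0, h′(0) = 0, h′′(0) = -3.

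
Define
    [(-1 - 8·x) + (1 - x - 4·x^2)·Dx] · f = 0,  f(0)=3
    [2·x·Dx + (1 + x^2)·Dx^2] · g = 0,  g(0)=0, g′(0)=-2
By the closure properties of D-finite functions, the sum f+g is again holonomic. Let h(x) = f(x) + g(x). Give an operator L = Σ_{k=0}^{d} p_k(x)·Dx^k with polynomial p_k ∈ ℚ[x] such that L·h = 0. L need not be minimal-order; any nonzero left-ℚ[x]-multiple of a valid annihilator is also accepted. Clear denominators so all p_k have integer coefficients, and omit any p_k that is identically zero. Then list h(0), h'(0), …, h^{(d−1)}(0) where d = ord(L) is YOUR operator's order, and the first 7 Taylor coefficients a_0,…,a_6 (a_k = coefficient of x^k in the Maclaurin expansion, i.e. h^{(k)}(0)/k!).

L = (-10 + 40·x + 478·x^2 + 864·x^3 + 2496·x^4 + 384·x^6)·Dx + (28 + 246·x + 316·x^2 + 1182·x^3 + 752·x^4 + 2048·x^5 + 48·x^6 + 384·x^7)·Dx^2 + (-5 - 8·x - 32·x^2 + 104·x^3 + 197·x^4 + 128·x^5 + 288·x^6 + 16·x^7 + 64·x^8)·Dx^3  (order 3).
h: a_k = 3, 1, 15, 83/3, 87, 973/5, 543, …
ICs: h(0) = 3, h′(0) = 1, h′′(0) = 30.

f: a_k = 3, 3, 15, 27, 87, 195, 543, …
g: a_k = 0, -2, 0, 2/3, 0, -2/5, 0, …
f+g: L₀ = lclm(L_f,L_g), ord ≤ 1+2.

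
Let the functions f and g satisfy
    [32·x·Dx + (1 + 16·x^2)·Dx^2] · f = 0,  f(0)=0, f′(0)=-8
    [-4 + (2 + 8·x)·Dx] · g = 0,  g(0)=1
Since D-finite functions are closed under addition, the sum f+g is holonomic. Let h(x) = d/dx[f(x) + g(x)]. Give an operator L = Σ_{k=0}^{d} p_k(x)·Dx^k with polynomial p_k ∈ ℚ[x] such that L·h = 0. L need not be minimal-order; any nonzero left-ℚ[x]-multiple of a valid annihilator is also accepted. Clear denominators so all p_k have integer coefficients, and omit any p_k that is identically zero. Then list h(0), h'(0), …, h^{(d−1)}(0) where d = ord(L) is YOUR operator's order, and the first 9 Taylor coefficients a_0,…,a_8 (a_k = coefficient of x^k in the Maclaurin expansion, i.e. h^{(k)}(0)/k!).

L = (-32 - 320·x + 1536·x^2 + 3072·x^3) + (-22 - 128·x + 320·x^2 + 6144·x^3 + 10752·x^4)·Dx + (-1 + 12·x + 96·x^2 + 384·x^3 + 1792·x^4 + 3072·x^5)·Dx^2  (order 2).
h: a_k = -6, -4, 140, -40, -1908, -504, 34616, -6864, -498548, …
ICs: h(0) = -6, h′(0) = -4.

f: a_k = 0, -8, 0, 128/3, 0, -2048/5, 0, 32768/7, 0, …
g: a_k = 1, 2, -2, 4, -10, 28, -84, 264, -858, …
Sum ⇒ L₀ = lclm(L_f,L_g) in ℚ(x)⟨Dx⟩.
Derive L from L₀ (diff closure).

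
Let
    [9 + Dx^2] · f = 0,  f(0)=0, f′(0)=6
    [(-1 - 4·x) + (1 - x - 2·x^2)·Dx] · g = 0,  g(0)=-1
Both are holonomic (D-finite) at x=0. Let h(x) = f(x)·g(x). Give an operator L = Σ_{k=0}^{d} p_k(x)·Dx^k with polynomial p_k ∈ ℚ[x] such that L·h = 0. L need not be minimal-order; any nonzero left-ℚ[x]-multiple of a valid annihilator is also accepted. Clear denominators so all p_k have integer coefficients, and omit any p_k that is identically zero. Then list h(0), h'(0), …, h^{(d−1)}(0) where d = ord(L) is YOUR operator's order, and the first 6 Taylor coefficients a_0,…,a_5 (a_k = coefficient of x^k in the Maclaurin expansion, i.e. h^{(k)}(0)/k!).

f: a_k = 0, 6, 0, -9, 0, 81/20, …
g: a_k = -1, -1, -3, -5, -11, -21, …
L₀ := L_f ⊗_s L_g (sym. prod.), ord ≤ 2.
L = (-5 + 9·x + 18·x^2) + (2 + 8·x)·Dx + (-1 + x + 2·x^2)·Dx^2  (order 2).
h: a_k = 0, -6, -6, -9, -21, -861/20, …
ICs: h(0) = 0, h′(0) = -6.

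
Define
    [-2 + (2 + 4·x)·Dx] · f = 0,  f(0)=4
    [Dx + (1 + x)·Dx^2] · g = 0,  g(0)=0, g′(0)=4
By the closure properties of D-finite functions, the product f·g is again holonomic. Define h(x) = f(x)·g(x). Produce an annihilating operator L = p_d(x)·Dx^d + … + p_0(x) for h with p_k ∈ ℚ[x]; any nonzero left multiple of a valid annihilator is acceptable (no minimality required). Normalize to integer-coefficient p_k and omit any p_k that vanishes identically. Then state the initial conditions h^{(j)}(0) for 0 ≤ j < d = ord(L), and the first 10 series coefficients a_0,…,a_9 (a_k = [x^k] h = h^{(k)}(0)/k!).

f: a_k = 4, 4, -2, 2, -5/2, 7/2, -21/4, 33/4, -429/32, 715/32, …
g: a_k = 0, 4, -2, 4/3, -1, 4/5, -2/3, 4/7, -1/2, 4/9, …
L₀ := L_f ⊗_s L_g (sym. prod.), ord ≤ 2.
L = (2 + x) + (-1 - 2·x)·Dx + (1 + 5·x + 8·x^2 + 4·x^3)·Dx^2  (order 2).
h: a_k = 0, 16, 8, -32/3, 40/3, -262/15, 121/5, -1236/35, 1886/35, -43003/504, …
ICs: h(0) = 0, h′(0) = 16.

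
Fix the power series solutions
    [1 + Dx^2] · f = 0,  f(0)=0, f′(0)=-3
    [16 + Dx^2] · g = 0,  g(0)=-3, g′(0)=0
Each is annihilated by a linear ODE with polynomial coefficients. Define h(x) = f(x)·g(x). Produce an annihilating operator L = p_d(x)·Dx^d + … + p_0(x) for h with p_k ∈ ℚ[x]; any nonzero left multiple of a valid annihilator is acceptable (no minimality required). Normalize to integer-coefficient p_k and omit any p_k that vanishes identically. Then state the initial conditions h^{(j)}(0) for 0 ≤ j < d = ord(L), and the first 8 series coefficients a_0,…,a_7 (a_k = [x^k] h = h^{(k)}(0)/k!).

L = 225 + 34·Dx^2 + Dx^4  (order 4).
h: a_k = 0, 9, 0, -147/2, 0, 4323/40, 0, -37969/560, …
ICs: h(0) = 0, h′(0) = 9, h′′(0) = 0, h′′′(0) = -441.

f: a_k = 0, -3, 0, 1/2, 0, -1/40, 0, 1/1680, …
g: a_k = -3, 0, 24, 0, -32, 0, 256/15, 0, …
Product ⇒ symmetric product L₀, ord ≤ 4.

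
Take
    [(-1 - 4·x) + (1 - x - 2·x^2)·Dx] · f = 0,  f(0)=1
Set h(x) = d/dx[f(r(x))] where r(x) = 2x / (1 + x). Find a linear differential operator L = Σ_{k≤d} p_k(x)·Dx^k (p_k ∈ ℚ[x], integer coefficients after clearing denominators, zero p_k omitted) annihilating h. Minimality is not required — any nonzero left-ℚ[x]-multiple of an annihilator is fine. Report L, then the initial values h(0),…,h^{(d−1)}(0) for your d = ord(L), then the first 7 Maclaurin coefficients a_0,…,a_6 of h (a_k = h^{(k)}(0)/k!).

f: a_k = 1, 1, 3, 5, 11, 21, 43, …
Change of var in L_f (x↦r) gives L₀.
h₀' ⇒ L via d/dx closure of L₀.
L = (10 + 54·x + 270·x^2 + 162·x^3) + (-1 - 10·x + 90·x^3 + 81·x^4)·Dx  (order 1).
h: a_k = 2, 20, 54, 360, 810, 4860, 10206, …
ICs: h(0) = 2.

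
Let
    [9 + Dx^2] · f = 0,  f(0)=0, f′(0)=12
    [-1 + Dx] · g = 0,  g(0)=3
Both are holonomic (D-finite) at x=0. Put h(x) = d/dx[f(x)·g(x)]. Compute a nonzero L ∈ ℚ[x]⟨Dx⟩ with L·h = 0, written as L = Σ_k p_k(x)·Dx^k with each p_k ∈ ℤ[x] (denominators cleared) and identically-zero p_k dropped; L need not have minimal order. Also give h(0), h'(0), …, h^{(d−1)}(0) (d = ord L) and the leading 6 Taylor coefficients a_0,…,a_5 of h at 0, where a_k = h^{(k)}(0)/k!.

f: a_k = 0, 12, 0, -18, 0, 81/10, …
g: a_k = 3, 3, 3/2, 1/2, 1/8, 1/40, …
Product ⇒ symmetric product L₀, ord ≤ 2.
Derive L from L₀ (diff closure).
L = 10 - 2·Dx + Dx^2  (order 2).
h: a_k = 36, 72, -108, -192, -6, 468/5, …
ICs: h(0) = 36, h′(0) = 72.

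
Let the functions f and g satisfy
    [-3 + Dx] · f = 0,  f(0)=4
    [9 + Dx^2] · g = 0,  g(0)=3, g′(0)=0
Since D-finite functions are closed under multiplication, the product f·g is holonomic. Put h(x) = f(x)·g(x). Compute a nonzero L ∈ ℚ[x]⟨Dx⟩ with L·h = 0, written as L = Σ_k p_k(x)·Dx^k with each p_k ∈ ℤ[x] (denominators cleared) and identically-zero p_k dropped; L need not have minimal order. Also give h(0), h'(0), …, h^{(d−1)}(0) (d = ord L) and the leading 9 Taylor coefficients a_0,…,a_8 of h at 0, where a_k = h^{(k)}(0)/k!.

L = 18 - 6·Dx + Dx^2  (order 2).
h: a_k = 12, 36, 0, -108, -162, -486/5, 0, 1458/35, 2187/70, …
ICs: h(0) = 12, h′(0) = 36.

f: a_k = 4, 12, 18, 18, 27/2, 81/10, 81/20, 243/140, 729/1120, …
g: a_k = 3, 0, -27/2, 0, 81/8, 0, -243/80, 0, 2187/4480, …
Sym-product of L_f,L_g gives L₀ (≤ ord 2).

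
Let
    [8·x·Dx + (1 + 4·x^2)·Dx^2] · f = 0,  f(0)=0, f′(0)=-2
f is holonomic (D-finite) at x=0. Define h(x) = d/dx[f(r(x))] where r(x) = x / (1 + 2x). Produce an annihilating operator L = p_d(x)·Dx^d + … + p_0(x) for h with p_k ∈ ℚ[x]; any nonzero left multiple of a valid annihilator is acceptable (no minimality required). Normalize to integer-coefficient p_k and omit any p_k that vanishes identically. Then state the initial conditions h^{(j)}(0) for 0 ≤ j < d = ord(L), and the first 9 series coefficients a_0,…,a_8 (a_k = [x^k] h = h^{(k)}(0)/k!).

f: a_k = 0, -2, 0, 8/3, 0, -32/5, 0, 128/7, 0, …
Change of var in L_f (x↦r) gives L₀.
h=h₀': d/dx-closure on L₀ ⇒ L.
L = (4 + 16·x) + (1 + 4·x + 8·x^2)·Dx  (order 1).
h: a_k = -2, 8, -16, 0, 128, -512, 1024, 0, -8192, …
ICs: h(0) = -2.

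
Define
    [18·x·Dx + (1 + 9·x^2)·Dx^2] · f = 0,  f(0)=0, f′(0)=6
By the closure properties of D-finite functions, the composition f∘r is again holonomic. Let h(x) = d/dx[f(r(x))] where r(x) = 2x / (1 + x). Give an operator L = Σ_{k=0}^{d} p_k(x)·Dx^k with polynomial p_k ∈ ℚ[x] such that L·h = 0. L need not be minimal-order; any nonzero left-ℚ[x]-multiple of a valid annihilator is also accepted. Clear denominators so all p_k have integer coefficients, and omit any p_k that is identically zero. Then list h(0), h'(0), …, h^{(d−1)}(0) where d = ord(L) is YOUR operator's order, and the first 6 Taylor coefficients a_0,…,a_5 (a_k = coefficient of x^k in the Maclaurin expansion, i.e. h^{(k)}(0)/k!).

f: a_k = 0, 6, 0, -18, 0, 486/5, …
Change of var in L_f (x↦r) gives L₀.
Differentiate: ansatz ord ≤ ord L₀ ⇒ L.
L = (2 + 74·x) + (1 + 2·x + 37·x^2)·Dx  (order 1).
h: a_k = 12, -24, -396, 1680, 11292, -84744, …
ICs: h(0) = 12.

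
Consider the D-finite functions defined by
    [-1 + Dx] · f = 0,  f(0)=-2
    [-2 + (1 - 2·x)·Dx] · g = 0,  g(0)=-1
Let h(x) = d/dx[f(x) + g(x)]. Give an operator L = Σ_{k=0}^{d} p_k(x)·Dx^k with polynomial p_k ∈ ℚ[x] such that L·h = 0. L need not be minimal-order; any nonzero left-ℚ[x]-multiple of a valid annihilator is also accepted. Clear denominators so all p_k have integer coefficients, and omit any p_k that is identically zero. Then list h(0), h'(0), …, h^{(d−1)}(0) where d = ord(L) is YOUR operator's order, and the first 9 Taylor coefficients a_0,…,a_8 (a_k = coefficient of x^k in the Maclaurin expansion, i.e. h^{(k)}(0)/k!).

f: a_k = -2, -2, -1, -1/3, -1/12, -1/60, -1/360, -1/2520, -1/20160, …
g: a_k = -1, -2, -4, -8, -16, -32, -64, -128, -256, …
L₀ := lclm(L_f,L_g); ord L₀ ≤ 1+1.
h=h₀': d/dx-closure on L₀ ⇒ L.
L = (20 + 8·x) + (-23 - 4·x + 4·x^2)·Dx + (3 - 4·x - 4·x^2)·Dx^2  (order 2).
h: a_k = -4, -10, -25, -193/3, -1921/12, -23041/60, -322561/360, -5160961/2520, -92897281/20160, …
ICs: h(0) = -4, h′(0) = -10.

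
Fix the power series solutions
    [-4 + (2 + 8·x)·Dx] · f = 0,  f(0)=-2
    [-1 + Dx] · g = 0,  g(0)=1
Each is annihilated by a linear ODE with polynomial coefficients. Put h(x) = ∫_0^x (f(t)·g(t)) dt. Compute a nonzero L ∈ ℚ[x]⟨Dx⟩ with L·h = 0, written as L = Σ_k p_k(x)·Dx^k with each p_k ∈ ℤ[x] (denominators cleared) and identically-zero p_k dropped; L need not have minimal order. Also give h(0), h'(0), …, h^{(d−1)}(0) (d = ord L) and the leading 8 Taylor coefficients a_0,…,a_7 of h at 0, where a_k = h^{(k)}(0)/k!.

f: a_k = -2, -4, 4, -8, 20, -56, 168, -528, …
g: a_k = 1, 1, 1/2, 1/6, 1/24, 1/120, 1/720, 1/5040, …
L₀ := L_f ⊗_s L_g (sym. prod.), ord ≤ 1.
∫: right-multiply L₀ by Dx.
L = (-3 - 4·x)·Dx + (1 + 4·x)·Dx^2  (order 2).
h: a_k = 0, -2, -3, -1/3, -19/12, 53/20, -2371/360, 43487/2520, …
ICs: h(0) = 0, h′(0) = -2.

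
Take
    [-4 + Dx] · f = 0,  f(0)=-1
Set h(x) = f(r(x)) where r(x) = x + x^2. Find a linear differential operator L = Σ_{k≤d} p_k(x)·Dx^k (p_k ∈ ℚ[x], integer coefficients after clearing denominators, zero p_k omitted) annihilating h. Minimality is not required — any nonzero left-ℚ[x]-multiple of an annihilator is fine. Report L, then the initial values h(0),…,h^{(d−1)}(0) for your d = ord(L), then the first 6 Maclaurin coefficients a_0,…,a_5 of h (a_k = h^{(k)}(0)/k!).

L = (-4 - 8·x) + Dx  (order 1).
h: a_k = -1, -4, -12, -80/3, -152/3, -416/5, …
ICs: h(0) = -1.

f: a_k = -1, -4, -8, -32/3, -32/3, -128/15, …
Change of var in L_f (x↦r) gives L₀.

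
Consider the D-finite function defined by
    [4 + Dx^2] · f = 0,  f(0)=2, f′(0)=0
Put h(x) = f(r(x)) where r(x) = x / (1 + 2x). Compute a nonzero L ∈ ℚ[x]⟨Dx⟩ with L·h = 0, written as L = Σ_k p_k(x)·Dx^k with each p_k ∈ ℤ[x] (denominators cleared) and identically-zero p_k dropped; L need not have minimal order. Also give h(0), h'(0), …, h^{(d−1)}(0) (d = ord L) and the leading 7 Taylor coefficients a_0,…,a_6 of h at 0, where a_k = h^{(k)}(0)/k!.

f: a_k = 2, 0, -4, 0, 4/3, 0, -8/45, …
h₀=f(r): pull back L_f along r ⇒ L₀.
L = 4 + (4 + 24·x + 48·x^2 + 32·x^3)·Dx + (1 + 8·x + 24·x^2 + 32·x^3 + 16·x^4)·Dx^2  (order 2).
h: a_k = 2, 0, -4, 16, -140/3, 352/3, -12008/45, …
ICs: h(0) = 2, h′(0) = 0.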